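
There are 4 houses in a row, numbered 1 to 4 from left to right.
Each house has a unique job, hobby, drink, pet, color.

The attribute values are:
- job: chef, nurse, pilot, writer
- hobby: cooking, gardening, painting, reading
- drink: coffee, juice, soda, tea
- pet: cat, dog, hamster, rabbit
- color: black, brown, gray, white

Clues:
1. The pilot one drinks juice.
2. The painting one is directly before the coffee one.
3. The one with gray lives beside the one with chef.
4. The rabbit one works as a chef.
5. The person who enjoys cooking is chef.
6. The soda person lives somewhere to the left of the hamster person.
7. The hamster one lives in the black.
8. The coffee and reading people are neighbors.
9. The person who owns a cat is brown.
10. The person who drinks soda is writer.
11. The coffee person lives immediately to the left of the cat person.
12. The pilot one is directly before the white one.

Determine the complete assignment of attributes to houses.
Solution:

House | Job | Hobby | Drink | Pet | Color
-----------------------------------------
  1   | pilot | painting | juice | dog | gray
  2   | chef | cooking | coffee | rabbit | white
  3   | writer | reading | soda | cat | brown
  4   | nurse | gardening | tea | hamster | black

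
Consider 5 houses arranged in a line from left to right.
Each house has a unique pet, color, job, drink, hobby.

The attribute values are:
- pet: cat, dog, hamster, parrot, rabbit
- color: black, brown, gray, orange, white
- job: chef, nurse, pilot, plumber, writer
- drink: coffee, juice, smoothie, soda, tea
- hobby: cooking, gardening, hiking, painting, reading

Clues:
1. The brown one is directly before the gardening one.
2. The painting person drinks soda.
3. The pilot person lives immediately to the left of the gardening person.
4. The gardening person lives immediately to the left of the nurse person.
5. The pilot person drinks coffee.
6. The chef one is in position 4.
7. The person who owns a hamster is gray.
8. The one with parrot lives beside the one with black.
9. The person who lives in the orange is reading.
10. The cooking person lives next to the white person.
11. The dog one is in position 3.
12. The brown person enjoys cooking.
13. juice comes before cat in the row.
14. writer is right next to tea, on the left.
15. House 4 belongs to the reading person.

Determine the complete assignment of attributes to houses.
Solution:

House | Pet | Color | Job | Drink | Hobby
-----------------------------------------
  1   | rabbit | brown | pilot | coffee | cooking
  2   | parrot | white | writer | juice | gardening
  3   | dog | black | nurse | tea | hiking
  4   | cat | orange | chef | smoothie | reading
  5   | hamster | gray | plumber | soda | painting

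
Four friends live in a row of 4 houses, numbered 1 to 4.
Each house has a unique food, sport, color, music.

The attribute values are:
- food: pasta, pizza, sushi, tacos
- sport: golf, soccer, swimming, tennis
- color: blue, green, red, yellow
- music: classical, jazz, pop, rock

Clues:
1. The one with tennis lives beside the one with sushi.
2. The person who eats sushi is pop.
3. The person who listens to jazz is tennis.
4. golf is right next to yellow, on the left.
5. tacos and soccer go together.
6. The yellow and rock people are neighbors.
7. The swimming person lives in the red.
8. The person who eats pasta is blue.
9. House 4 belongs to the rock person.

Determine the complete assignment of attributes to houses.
Solution:

House | Food | Sport | Color | Music
------------------------------------
  1   | pasta | tennis | blue | jazz
  2   | sushi | golf | green | pop
  3   | tacos | soccer | yellow | classical
  4   | pizza | swimming | red | rock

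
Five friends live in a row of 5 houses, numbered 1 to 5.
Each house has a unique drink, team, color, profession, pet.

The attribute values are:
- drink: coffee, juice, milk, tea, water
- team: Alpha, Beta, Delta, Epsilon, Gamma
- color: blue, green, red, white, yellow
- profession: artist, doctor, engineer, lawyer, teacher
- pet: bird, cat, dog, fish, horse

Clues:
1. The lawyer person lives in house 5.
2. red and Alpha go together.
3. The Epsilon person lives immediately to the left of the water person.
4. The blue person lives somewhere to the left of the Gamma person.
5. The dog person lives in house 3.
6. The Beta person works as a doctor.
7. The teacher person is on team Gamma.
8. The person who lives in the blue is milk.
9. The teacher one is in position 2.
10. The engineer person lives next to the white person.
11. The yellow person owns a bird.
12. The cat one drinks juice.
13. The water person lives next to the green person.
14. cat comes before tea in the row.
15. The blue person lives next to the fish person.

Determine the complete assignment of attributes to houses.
Solution:

House | Drink | Team | Color | Profession | Pet
-----------------------------------------------
  1   | milk | Epsilon | blue | engineer | horse
  2   | water | Gamma | white | teacher | fish
  3   | coffee | Beta | green | doctor | dog
  4   | juice | Alpha | red | artist | cat
  5   | tea | Delta | yellow | lawyer | bird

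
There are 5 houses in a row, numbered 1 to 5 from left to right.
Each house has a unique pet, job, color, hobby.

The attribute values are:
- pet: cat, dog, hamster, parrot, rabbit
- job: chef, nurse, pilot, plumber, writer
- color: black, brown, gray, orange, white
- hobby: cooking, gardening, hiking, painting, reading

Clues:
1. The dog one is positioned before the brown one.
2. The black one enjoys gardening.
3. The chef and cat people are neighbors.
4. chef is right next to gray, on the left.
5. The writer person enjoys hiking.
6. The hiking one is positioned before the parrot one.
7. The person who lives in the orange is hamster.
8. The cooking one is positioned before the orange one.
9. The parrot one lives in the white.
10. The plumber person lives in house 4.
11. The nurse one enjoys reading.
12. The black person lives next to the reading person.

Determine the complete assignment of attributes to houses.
Solution:

House | Pet | Job | Color | Hobby
---------------------------------
  1   | dog | chef | black | gardening
  2   | cat | nurse | gray | reading
  3   | rabbit | writer | brown | hiking
  4   | parrot | plumber | white | cooking
  5   | hamster | pilot | orange | painting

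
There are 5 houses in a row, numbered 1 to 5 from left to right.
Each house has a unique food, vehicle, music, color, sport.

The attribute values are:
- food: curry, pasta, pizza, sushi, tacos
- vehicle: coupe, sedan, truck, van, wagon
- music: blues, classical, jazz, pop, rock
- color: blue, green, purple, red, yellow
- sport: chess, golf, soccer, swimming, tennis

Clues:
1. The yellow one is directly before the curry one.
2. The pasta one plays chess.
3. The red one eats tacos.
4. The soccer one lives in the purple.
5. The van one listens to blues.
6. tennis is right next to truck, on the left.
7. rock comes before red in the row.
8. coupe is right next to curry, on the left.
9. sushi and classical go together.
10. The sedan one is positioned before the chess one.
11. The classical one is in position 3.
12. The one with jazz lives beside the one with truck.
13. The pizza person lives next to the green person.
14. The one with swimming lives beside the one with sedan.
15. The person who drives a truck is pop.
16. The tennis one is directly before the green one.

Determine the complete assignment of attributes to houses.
Solution:

House | Food | Vehicle | Music | Color | Sport
----------------------------------------------
  1   | pizza | coupe | jazz | yellow | tennis
  2   | curry | truck | pop | green | swimming
  3   | sushi | sedan | classical | purple | soccer
  4   | pasta | wagon | rock | blue | chess
  5   | tacos | van | blues | red | golf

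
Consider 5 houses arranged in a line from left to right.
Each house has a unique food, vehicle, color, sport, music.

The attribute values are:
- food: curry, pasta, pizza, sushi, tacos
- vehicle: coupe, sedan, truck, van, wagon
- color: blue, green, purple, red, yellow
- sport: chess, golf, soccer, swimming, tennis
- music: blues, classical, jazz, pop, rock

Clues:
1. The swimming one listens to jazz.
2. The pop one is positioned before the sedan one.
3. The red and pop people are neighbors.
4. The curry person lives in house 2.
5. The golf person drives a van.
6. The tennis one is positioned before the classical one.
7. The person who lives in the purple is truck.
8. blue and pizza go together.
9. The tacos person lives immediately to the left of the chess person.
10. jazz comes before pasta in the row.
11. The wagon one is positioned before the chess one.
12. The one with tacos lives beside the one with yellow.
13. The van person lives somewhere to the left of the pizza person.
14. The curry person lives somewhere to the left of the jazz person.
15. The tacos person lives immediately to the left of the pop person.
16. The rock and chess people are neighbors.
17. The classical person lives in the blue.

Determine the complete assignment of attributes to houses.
Solution:

House | Food | Vehicle | Color | Sport | Music
----------------------------------------------
  1   | tacos | wagon | red | tennis | rock
  2   | curry | coupe | yellow | chess | pop
  3   | sushi | truck | purple | swimming | jazz
  4   | pasta | van | green | golf | blues
  5   | pizza | sedan | blue | soccer | classical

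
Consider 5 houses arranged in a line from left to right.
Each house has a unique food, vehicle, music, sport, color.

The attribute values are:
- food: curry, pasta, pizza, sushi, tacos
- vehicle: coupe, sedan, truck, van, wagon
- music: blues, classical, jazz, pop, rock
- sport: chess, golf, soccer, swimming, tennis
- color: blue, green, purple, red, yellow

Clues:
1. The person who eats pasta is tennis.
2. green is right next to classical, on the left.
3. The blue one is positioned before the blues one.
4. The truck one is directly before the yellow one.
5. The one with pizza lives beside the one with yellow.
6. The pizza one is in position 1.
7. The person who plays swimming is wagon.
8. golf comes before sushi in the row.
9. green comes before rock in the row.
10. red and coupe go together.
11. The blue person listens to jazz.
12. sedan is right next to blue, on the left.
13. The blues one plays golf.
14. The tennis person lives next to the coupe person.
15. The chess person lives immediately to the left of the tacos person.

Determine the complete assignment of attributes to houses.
Solution:

House | Food | Vehicle | Music | Sport | Color
----------------------------------------------
  1   | pizza | truck | pop | chess | green
  2   | tacos | sedan | classical | soccer | yellow
  3   | pasta | van | jazz | tennis | blue
  4   | curry | coupe | blues | golf | red
  5   | sushi | wagon | rock | swimming | purple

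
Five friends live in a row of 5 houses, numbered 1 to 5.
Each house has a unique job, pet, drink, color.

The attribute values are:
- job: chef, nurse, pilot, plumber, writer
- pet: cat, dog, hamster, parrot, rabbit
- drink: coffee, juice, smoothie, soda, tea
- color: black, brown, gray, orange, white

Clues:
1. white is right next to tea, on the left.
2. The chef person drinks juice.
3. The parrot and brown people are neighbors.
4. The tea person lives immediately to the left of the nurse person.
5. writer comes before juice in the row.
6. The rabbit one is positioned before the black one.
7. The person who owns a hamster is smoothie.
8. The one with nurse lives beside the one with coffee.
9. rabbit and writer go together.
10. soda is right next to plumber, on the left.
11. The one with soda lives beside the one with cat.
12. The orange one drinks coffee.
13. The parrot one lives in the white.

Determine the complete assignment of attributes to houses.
Solution:

House | Job | Pet | Drink | Color
---------------------------------
  1   | pilot | parrot | soda | white
  2   | plumber | cat | tea | brown
  3   | nurse | hamster | smoothie | gray
  4   | writer | rabbit | coffee | orange
  5   | chef | dog | juice | black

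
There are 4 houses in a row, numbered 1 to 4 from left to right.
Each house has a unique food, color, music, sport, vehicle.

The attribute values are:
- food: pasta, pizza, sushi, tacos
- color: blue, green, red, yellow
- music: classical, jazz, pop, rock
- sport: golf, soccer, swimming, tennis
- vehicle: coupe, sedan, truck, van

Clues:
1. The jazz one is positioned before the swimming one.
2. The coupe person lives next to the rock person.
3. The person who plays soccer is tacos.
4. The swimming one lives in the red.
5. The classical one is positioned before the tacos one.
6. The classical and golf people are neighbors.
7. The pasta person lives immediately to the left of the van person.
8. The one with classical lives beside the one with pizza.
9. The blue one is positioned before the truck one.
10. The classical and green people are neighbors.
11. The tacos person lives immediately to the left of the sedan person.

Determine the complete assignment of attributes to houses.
Solution:

House | Food | Color | Music | Sport | Vehicle
----------------------------------------------
  1   | pasta | blue | classical | tennis | coupe
  2   | pizza | green | rock | golf | van
  3   | tacos | yellow | jazz | soccer | truck
  4   | sushi | red | pop | swimming | sedan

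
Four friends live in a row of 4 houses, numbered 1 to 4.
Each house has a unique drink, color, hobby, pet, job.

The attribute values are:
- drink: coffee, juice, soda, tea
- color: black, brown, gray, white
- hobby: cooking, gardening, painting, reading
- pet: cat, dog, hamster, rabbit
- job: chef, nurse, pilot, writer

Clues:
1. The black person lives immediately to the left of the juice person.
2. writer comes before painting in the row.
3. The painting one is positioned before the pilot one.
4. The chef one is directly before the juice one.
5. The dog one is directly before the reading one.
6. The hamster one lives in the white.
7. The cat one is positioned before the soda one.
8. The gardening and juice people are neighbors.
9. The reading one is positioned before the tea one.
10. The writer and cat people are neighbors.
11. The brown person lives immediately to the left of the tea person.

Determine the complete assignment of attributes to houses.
Solution:

House | Drink | Color | Hobby | Pet | Job
-----------------------------------------
  1   | coffee | black | gardening | dog | chef
  2   | juice | brown | reading | rabbit | writer
  3   | tea | gray | painting | cat | nurse
  4   | soda | white | cooking | hamster | pilot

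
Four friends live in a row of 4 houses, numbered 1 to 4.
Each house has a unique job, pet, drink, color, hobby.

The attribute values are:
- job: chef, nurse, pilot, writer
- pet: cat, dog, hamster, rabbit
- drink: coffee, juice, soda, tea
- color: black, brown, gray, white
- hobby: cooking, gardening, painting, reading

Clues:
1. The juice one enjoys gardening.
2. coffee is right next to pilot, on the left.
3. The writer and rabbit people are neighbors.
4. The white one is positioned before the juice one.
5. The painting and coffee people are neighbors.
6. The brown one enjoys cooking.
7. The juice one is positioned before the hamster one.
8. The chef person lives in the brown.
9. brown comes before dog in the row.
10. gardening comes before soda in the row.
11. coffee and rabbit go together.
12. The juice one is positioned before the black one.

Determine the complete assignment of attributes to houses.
Solution:

House | Job | Pet | Drink | Color | Hobby
-----------------------------------------
  1   | writer | cat | tea | white | painting
  2   | chef | rabbit | coffee | brown | cooking
  3   | pilot | dog | juice | gray | gardening
  4   | nurse | hamster | soda | black | reading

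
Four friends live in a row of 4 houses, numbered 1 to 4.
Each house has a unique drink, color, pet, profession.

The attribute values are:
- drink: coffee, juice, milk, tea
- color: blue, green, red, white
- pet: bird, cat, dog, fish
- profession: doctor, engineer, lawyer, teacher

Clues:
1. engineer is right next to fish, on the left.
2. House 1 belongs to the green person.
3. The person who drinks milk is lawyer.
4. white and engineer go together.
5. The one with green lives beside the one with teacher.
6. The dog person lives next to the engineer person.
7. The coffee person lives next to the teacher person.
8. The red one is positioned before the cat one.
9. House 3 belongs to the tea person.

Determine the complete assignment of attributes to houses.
Solution:

House | Drink | Color | Pet | Profession
----------------------------------------
  1   | coffee | green | bird | doctor
  2   | juice | red | dog | teacher
  3   | tea | white | cat | engineer
  4   | milk | blue | fish | lawyer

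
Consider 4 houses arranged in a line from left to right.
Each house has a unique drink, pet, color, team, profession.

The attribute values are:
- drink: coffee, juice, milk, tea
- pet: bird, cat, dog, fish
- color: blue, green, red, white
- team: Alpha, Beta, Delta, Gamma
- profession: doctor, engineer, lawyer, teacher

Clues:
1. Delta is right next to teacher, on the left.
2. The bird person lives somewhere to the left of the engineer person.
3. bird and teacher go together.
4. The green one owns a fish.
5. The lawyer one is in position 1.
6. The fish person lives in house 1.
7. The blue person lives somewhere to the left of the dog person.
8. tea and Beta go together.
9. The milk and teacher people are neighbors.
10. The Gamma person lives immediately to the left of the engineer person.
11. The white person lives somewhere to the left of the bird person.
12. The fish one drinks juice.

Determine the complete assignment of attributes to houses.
Solution:

House | Drink | Pet | Color | Team | Profession
-----------------------------------------------
  1   | juice | fish | green | Alpha | lawyer
  2   | milk | cat | white | Delta | doctor
  3   | coffee | bird | blue | Gamma | teacher
  4   | tea | dog | red | Beta | engineer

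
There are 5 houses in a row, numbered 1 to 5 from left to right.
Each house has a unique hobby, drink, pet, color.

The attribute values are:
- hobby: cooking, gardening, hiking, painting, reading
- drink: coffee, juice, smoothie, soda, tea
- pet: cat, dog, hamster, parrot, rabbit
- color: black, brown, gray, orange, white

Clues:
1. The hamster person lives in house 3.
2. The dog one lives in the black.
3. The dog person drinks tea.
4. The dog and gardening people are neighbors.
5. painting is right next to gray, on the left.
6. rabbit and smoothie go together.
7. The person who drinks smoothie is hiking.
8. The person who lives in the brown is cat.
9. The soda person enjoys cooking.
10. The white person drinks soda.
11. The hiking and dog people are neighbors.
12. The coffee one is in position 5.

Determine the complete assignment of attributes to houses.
Solution:

House | Hobby | Drink | Pet | Color
-----------------------------------
  1   | hiking | smoothie | rabbit | orange
  2   | painting | tea | dog | black
  3   | gardening | juice | hamster | gray
  4   | cooking | soda | parrot | white
  5   | reading | coffee | cat | brown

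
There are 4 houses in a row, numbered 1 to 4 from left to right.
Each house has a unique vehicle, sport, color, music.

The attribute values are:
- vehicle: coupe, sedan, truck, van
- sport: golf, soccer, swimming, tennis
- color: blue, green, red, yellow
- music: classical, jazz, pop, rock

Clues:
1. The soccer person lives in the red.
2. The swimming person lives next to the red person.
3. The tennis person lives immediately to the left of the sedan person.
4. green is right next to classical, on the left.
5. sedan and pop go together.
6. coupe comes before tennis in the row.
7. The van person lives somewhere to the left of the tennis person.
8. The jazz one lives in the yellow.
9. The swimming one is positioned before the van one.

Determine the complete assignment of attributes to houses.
Solution:

House | Vehicle | Sport | Color | Music
---------------------------------------
  1   | coupe | swimming | green | rock
  2   | van | soccer | red | classical
  3   | truck | tennis | yellow | jazz
  4   | sedan | golf | blue | pop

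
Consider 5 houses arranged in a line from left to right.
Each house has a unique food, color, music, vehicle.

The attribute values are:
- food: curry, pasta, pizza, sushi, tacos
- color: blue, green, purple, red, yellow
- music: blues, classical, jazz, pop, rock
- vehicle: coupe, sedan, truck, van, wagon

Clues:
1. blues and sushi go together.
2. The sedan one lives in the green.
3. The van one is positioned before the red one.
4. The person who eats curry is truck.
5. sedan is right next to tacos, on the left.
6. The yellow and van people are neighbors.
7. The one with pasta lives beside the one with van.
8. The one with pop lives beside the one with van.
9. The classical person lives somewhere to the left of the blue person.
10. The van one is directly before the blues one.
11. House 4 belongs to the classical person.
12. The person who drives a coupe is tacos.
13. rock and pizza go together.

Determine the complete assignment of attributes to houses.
Solution:

House | Food | Color | Music | Vehicle
--------------------------------------
  1   | pasta | yellow | pop | wagon
  2   | pizza | purple | rock | van
  3   | sushi | green | blues | sedan
  4   | tacos | red | classical | coupe
  5   | curry | blue | jazz | truck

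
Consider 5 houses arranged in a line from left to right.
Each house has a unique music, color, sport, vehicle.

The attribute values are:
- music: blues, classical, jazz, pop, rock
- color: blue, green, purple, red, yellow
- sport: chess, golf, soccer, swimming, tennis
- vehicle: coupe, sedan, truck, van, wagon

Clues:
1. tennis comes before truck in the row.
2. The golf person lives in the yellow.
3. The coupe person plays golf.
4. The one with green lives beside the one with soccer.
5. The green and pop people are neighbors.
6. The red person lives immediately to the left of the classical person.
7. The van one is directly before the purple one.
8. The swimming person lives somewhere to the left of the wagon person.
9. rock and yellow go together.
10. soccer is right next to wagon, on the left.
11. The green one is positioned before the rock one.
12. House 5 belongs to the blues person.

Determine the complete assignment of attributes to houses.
Solution:

House | Music | Color | Sport | Vehicle
---------------------------------------
  1   | jazz | green | swimming | sedan
  2   | pop | red | soccer | van
  3   | classical | purple | tennis | wagon
  4   | rock | yellow | golf | coupe
  5   | blues | blue | chess | truck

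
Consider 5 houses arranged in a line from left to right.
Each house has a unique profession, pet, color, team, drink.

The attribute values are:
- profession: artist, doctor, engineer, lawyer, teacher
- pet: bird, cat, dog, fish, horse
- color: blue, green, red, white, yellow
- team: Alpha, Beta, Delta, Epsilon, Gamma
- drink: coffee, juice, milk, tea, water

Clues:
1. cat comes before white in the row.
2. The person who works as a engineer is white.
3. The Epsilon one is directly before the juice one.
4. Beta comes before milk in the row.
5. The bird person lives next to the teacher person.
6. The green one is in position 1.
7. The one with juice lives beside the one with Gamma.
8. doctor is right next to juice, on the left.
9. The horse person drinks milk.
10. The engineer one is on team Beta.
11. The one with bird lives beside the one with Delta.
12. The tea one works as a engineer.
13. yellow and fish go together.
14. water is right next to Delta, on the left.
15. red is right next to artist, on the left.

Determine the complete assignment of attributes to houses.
Solution:

House | Profession | Pet | Color | Team | Drink
-----------------------------------------------
  1   | doctor | bird | green | Epsilon | water
  2   | teacher | cat | red | Delta | juice
  3   | artist | fish | yellow | Gamma | coffee
  4   | engineer | dog | white | Beta | tea
  5   | lawyer | horse | blue | Alpha | milk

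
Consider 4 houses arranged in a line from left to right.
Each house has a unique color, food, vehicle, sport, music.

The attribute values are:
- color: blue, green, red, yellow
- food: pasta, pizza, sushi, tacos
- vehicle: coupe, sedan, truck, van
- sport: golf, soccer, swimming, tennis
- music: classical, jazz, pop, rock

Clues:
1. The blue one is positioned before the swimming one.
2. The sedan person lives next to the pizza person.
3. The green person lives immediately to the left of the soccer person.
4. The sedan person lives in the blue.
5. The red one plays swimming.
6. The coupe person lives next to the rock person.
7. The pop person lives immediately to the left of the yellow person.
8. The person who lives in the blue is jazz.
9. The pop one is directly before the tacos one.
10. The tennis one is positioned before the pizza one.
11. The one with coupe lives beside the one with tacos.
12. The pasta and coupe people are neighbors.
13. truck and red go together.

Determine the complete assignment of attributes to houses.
Solution:

House | Color | Food | Vehicle | Sport | Music
----------------------------------------------
  1   | blue | pasta | sedan | tennis | jazz
  2   | green | pizza | coupe | golf | pop
  3   | yellow | tacos | van | soccer | rock
  4   | red | sushi | truck | swimming | classical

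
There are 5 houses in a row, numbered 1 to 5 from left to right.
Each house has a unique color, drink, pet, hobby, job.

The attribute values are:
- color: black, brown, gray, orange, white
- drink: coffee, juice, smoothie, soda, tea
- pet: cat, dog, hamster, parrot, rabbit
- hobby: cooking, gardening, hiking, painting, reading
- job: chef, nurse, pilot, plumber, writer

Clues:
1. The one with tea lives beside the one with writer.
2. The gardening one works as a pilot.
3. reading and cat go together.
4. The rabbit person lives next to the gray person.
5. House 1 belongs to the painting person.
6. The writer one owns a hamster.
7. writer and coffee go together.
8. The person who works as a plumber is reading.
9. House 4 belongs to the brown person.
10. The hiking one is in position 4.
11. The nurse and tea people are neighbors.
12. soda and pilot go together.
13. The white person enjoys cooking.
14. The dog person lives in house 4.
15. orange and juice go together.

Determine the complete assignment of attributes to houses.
Solution:

House | Color | Drink | Pet | Hobby | Job
-----------------------------------------
  1   | orange | juice | rabbit | painting | nurse
  2   | gray | tea | cat | reading | plumber
  3   | white | coffee | hamster | cooking | writer
  4   | brown | smoothie | dog | hiking | chef
  5   | black | soda | parrot | gardening | pilot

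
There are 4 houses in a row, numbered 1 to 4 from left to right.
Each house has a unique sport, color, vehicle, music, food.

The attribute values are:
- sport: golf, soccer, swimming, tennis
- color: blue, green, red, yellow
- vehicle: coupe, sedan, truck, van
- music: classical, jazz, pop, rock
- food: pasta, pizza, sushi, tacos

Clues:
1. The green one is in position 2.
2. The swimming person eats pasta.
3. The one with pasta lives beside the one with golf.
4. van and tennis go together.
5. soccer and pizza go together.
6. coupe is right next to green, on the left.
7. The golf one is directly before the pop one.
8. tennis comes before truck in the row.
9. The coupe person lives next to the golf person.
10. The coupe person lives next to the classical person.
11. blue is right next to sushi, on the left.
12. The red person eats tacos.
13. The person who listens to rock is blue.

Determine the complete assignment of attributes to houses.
Solution:

House | Sport | Color | Vehicle | Music | Food
----------------------------------------------
  1   | swimming | blue | coupe | rock | pasta
  2   | golf | green | sedan | classical | sushi
  3   | tennis | red | van | pop | tacos
  4   | soccer | yellow | truck | jazz | pizza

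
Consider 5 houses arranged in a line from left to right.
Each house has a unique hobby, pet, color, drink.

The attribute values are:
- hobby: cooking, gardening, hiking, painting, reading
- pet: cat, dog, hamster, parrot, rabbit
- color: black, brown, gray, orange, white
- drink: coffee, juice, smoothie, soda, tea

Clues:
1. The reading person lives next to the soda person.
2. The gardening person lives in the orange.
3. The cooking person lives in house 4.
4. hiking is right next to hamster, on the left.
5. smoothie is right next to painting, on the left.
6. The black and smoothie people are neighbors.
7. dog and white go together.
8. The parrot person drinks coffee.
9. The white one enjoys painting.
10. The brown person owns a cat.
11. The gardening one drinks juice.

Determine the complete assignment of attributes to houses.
Solution:

House | Hobby | Pet | Color | Drink
-----------------------------------
  1   | hiking | parrot | black | coffee
  2   | reading | hamster | gray | smoothie
  3   | painting | dog | white | soda
  4   | cooking | cat | brown | tea
  5   | gardening | rabbit | orange | juice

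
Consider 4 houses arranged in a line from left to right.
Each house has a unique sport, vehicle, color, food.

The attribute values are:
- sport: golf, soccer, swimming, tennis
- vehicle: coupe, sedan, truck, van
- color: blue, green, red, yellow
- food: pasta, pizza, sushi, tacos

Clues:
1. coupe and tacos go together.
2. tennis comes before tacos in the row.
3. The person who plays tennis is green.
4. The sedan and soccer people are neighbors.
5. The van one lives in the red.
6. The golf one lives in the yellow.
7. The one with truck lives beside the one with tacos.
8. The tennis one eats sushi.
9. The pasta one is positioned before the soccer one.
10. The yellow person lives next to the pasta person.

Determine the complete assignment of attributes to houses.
Solution:

House | Sport | Vehicle | Color | Food
--------------------------------------
  1   | tennis | truck | green | sushi
  2   | golf | coupe | yellow | tacos
  3   | swimming | sedan | blue | pasta
  4   | soccer | van | red | pizza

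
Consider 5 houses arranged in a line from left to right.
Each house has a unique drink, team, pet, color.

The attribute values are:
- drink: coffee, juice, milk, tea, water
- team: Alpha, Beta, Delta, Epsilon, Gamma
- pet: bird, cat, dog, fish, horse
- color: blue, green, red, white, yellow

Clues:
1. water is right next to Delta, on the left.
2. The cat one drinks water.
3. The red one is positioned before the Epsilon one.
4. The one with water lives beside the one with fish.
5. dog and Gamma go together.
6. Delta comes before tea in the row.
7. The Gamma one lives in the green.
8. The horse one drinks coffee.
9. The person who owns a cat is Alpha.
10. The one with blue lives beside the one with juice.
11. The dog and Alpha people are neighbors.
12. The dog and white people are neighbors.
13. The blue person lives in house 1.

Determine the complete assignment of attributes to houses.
Solution:

House | Drink | Team | Pet | Color
----------------------------------
  1   | coffee | Beta | horse | blue
  2   | juice | Gamma | dog | green
  3   | water | Alpha | cat | white
  4   | milk | Delta | fish | red
  5   | tea | Epsilon | bird | yellow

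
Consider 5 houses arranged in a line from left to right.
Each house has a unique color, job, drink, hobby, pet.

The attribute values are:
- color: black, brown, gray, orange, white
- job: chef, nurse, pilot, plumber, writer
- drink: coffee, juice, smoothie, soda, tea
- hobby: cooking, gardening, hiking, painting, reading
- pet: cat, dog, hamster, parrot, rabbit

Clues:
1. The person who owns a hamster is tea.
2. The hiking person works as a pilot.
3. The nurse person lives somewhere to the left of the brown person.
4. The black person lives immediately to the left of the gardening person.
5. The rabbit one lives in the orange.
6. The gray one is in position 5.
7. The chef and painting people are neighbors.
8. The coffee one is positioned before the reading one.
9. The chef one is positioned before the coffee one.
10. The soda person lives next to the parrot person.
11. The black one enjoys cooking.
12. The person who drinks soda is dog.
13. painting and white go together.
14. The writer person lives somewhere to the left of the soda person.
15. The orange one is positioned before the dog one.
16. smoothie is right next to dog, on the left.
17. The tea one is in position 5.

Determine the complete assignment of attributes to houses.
Solution:

House | Color | Job | Drink | Hobby | Pet
-----------------------------------------
  1   | black | writer | juice | cooking | cat
  2   | orange | chef | smoothie | gardening | rabbit
  3   | white | nurse | soda | painting | dog
  4   | brown | pilot | coffee | hiking | parrot
  5   | gray | plumber | tea | reading | hamster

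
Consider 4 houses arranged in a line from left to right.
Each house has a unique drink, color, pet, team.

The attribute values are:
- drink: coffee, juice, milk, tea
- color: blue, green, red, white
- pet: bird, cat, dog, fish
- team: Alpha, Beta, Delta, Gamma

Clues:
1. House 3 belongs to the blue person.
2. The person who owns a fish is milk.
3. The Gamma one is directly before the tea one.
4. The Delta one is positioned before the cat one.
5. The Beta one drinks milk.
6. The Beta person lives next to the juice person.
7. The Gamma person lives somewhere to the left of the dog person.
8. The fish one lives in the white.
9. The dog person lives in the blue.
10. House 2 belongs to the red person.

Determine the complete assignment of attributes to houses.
Solution:

House | Drink | Color | Pet | Team
----------------------------------
  1   | milk | white | fish | Beta
  2   | juice | red | bird | Gamma
  3   | tea | blue | dog | Delta
  4   | coffee | green | cat | Alpha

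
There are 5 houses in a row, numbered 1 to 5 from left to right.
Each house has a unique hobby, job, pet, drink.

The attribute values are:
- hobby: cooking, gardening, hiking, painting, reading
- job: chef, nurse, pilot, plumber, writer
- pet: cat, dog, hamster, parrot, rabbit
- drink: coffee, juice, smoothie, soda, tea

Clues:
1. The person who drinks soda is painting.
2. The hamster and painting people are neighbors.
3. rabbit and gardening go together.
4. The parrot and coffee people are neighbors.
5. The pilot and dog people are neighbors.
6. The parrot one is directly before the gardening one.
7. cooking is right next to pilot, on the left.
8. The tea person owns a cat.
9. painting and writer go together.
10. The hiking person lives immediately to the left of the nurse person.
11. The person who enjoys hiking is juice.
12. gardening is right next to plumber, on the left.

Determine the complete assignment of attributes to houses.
Solution:

House | Hobby | Job | Pet | Drink
---------------------------------
  1   | hiking | chef | parrot | juice
  2   | gardening | nurse | rabbit | coffee
  3   | cooking | plumber | cat | tea
  4   | reading | pilot | hamster | smoothie
  5   | painting | writer | dog | soda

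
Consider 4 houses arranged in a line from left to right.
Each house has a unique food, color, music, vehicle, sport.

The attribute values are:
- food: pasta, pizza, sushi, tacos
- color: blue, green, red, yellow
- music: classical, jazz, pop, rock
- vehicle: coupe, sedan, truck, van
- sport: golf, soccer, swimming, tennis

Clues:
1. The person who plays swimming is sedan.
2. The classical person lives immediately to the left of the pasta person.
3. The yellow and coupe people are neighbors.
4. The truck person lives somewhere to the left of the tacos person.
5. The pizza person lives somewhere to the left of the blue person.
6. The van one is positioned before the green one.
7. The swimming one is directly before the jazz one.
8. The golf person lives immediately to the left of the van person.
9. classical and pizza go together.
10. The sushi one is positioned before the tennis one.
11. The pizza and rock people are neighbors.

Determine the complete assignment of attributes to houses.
Solution:

House | Food | Color | Music | Vehicle | Sport
----------------------------------------------
  1   | pizza | red | classical | truck | golf
  2   | pasta | blue | rock | van | soccer
  3   | sushi | yellow | pop | sedan | swimming
  4   | tacos | green | jazz | coupe | tennis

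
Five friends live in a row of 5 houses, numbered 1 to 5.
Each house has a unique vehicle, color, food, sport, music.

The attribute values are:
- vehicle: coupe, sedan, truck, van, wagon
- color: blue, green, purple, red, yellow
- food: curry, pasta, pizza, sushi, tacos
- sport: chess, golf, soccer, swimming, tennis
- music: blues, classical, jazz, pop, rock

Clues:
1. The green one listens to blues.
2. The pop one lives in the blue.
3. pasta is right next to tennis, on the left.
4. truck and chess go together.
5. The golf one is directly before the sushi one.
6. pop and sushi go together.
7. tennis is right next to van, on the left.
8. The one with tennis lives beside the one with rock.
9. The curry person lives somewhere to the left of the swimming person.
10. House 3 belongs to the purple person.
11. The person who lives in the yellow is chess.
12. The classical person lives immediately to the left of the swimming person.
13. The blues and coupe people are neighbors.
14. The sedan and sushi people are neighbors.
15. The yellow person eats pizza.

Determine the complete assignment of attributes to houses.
Solution:

House | Vehicle | Color | Food | Sport | Music
----------------------------------------------
  1   | sedan | green | pasta | golf | blues
  2   | coupe | blue | sushi | tennis | pop
  3   | van | purple | curry | soccer | rock
  4   | truck | yellow | pizza | chess | classical
  5   | wagon | red | tacos | swimming | jazz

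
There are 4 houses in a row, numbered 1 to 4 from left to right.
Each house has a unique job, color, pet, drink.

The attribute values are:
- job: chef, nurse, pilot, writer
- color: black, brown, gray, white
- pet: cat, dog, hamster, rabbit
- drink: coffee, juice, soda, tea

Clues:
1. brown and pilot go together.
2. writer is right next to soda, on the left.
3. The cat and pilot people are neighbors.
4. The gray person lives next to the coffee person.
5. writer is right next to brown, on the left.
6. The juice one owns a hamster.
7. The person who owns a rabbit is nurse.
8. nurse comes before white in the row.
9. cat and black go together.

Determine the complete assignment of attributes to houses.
Solution:

House | Job | Color | Pet | Drink
---------------------------------
  1   | nurse | gray | rabbit | tea
  2   | writer | black | cat | coffee
  3   | pilot | brown | dog | soda
  4   | chef | white | hamster | juice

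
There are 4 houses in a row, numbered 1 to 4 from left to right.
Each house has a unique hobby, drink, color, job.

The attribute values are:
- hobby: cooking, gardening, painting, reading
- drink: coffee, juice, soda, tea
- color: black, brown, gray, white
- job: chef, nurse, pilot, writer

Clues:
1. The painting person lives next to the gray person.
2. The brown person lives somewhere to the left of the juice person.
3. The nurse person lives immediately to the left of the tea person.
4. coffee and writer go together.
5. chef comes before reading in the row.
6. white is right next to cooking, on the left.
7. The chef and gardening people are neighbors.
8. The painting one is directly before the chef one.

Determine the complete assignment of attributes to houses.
Solution:

House | Hobby | Drink | Color | Job
-----------------------------------
  1   | painting | soda | white | nurse
  2   | cooking | tea | gray | chef
  3   | gardening | coffee | brown | writer
  4   | reading | juice | black | pilot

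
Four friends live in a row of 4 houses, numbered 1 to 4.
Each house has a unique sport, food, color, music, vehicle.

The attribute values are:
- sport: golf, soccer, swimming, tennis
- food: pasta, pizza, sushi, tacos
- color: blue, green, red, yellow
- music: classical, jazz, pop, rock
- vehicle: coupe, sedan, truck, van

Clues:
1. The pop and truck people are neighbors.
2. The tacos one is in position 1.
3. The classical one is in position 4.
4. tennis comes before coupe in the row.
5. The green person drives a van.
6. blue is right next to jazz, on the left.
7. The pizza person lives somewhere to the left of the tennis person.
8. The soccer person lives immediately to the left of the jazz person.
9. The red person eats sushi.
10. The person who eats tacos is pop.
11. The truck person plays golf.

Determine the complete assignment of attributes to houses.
Solution:

House | Sport | Food | Color | Music | Vehicle
----------------------------------------------
  1   | soccer | tacos | blue | pop | sedan
  2   | golf | pizza | yellow | jazz | truck
  3   | tennis | pasta | green | rock | van
  4   | swimming | sushi | red | classical | coupe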